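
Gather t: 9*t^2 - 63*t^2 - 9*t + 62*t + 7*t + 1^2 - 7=-54*t^2 + 60*t - 6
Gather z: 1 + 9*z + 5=9*z + 6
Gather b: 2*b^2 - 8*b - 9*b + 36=2*b^2 - 17*b + 36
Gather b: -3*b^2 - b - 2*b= -3*b^2 - 3*b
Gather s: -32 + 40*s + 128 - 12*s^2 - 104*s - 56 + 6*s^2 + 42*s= -6*s^2 - 22*s + 40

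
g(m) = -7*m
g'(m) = -7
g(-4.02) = 28.14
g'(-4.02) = -7.00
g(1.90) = -13.30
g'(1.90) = -7.00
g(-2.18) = 15.26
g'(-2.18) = -7.00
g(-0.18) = 1.26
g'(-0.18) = -7.00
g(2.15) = -15.05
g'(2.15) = -7.00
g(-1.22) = 8.54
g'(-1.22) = -7.00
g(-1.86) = 13.02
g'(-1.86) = -7.00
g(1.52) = -10.64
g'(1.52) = -7.00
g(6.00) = -42.00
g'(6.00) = -7.00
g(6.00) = -42.00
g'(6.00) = -7.00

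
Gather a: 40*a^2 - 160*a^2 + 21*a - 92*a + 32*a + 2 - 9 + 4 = -120*a^2 - 39*a - 3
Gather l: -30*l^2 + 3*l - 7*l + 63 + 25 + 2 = -30*l^2 - 4*l + 90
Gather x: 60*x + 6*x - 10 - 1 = 66*x - 11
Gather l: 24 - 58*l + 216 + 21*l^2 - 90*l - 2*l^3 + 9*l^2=-2*l^3 + 30*l^2 - 148*l + 240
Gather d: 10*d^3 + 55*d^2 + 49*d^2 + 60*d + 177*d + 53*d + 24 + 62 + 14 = 10*d^3 + 104*d^2 + 290*d + 100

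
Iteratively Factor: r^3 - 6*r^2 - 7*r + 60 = (r - 4)*(r^2 - 2*r - 15) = (r - 4)*(r + 3)*(r - 5)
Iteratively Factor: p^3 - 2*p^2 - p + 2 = (p + 1)*(p^2 - 3*p + 2) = (p - 2)*(p + 1)*(p - 1)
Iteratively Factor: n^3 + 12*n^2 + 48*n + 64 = (n + 4)*(n^2 + 8*n + 16) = (n + 4)^2*(n + 4)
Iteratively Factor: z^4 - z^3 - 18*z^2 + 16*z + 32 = (z - 2)*(z^3 + z^2 - 16*z - 16) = (z - 2)*(z + 1)*(z^2 - 16) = (z - 2)*(z + 1)*(z + 4)*(z - 4)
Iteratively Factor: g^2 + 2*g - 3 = (g + 3)*(g - 1)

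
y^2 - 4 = (y - 2)*(y + 2)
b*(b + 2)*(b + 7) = b^3 + 9*b^2 + 14*b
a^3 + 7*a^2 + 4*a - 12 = (a - 1)*(a + 2)*(a + 6)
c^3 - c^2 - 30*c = c*(c - 6)*(c + 5)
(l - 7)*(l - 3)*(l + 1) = l^3 - 9*l^2 + 11*l + 21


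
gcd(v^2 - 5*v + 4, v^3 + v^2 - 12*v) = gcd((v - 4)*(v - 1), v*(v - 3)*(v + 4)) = 1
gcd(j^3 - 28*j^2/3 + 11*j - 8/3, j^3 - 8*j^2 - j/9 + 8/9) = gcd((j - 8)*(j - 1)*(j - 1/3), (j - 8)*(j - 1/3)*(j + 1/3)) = j^2 - 25*j/3 + 8/3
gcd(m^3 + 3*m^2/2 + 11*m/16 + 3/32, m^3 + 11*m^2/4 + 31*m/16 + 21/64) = m^2 + m + 3/16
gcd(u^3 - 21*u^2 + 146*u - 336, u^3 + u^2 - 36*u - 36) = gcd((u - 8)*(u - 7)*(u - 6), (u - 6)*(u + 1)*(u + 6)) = u - 6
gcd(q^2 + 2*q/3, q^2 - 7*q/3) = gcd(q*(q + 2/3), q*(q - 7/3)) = q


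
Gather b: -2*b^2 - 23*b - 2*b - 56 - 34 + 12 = -2*b^2 - 25*b - 78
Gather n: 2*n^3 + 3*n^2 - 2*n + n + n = 2*n^3 + 3*n^2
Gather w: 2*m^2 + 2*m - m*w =2*m^2 - m*w + 2*m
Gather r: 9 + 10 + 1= 20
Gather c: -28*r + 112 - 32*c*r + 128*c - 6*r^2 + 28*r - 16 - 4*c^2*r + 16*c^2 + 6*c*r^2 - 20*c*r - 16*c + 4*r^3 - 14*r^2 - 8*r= c^2*(16 - 4*r) + c*(6*r^2 - 52*r + 112) + 4*r^3 - 20*r^2 - 8*r + 96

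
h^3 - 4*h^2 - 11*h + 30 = (h - 5)*(h - 2)*(h + 3)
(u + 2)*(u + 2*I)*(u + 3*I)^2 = u^4 + 2*u^3 + 8*I*u^3 - 21*u^2 + 16*I*u^2 - 42*u - 18*I*u - 36*I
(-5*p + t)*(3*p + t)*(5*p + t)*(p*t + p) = -75*p^4*t - 75*p^4 - 25*p^3*t^2 - 25*p^3*t + 3*p^2*t^3 + 3*p^2*t^2 + p*t^4 + p*t^3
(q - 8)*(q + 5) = q^2 - 3*q - 40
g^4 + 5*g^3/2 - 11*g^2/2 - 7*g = g*(g - 2)*(g + 1)*(g + 7/2)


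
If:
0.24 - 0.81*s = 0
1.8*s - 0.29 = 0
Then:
No Solution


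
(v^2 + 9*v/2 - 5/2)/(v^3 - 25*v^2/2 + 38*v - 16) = (v + 5)/(v^2 - 12*v + 32)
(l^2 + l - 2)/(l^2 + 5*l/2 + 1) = 2*(l - 1)/(2*l + 1)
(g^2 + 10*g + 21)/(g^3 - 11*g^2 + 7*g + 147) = (g + 7)/(g^2 - 14*g + 49)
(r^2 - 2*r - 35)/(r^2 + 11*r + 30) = (r - 7)/(r + 6)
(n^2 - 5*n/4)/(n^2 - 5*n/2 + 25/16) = 4*n/(4*n - 5)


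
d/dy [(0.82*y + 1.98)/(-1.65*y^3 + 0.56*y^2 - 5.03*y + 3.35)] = (2.706*y^3 + 9.3418*y^2 - 2.2176*y + 12.7064)/(2.7225*y^6 - 1.848*y^5 + 16.9126*y^4 - 16.6886*y^3 + 29.0529*y^2 - 33.701*y + 11.2225)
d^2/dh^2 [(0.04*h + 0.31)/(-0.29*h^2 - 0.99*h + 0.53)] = (-(0.04*h + 0.31)*(0.58*h + 0.99)*(1.16*h + 1.98) + (0.0696*h + 0.259)*(0.29*h^2 + 0.99*h - 0.53))/(0.29*h^2 + 0.99*h - 0.53)^3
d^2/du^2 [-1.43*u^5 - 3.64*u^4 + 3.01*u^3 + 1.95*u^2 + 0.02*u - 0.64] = -28.6*u^3 - 43.68*u^2 + 18.06*u + 3.9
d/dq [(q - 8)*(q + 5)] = 2*q - 3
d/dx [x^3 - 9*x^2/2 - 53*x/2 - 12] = 3*x^2 - 9*x - 53/2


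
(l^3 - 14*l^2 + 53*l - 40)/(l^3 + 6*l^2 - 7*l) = (l^2 - 13*l + 40)/(l*(l + 7))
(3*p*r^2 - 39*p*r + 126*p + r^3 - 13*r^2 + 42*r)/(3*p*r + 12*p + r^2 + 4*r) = (r^2 - 13*r + 42)/(r + 4)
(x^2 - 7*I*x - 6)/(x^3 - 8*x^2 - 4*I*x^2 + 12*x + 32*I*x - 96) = (x - I)/(x^2 + 2*x*(-4 + I) - 16*I)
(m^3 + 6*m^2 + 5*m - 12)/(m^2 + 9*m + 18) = (m^2 + 3*m - 4)/(m + 6)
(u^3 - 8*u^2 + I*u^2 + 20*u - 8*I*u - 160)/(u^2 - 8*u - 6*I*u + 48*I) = (u^2 + I*u + 20)/(u - 6*I)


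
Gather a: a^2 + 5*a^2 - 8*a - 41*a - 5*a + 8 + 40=6*a^2 - 54*a + 48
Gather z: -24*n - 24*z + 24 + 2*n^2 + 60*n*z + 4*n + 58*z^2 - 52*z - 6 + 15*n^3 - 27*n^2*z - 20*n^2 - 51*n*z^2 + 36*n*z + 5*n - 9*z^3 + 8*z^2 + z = 15*n^3 - 18*n^2 - 15*n - 9*z^3 + z^2*(66 - 51*n) + z*(-27*n^2 + 96*n - 75) + 18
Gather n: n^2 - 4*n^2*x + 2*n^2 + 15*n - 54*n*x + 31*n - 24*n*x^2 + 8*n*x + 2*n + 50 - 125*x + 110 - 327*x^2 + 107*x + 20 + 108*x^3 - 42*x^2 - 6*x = n^2*(3 - 4*x) + n*(-24*x^2 - 46*x + 48) + 108*x^3 - 369*x^2 - 24*x + 180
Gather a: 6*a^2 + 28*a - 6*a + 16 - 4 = 6*a^2 + 22*a + 12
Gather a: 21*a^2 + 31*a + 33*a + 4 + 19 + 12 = 21*a^2 + 64*a + 35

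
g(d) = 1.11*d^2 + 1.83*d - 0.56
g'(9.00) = 21.81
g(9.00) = 105.82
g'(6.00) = 15.15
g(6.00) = 50.38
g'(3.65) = 9.93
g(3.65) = 20.91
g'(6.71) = 16.73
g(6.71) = 61.70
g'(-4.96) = -9.18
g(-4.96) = 17.67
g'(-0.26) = 1.25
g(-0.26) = -0.96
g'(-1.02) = -0.43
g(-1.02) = -1.27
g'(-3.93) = -6.89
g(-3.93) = 9.39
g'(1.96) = 6.18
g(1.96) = 7.29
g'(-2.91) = -4.63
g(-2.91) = 3.51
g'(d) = 2.22*d + 1.83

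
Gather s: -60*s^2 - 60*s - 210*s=-60*s^2 - 270*s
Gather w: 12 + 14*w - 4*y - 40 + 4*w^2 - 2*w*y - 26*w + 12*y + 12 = 4*w^2 + w*(-2*y - 12) + 8*y - 16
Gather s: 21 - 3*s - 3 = 18 - 3*s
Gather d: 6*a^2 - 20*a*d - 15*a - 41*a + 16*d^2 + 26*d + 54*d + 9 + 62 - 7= 6*a^2 - 56*a + 16*d^2 + d*(80 - 20*a) + 64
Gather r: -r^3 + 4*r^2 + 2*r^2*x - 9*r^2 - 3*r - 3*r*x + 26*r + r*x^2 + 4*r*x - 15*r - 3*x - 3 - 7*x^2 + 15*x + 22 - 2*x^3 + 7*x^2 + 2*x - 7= -r^3 + r^2*(2*x - 5) + r*(x^2 + x + 8) - 2*x^3 + 14*x + 12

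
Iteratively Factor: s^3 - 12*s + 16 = (s - 2)*(s^2 + 2*s - 8) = (s - 2)^2*(s + 4)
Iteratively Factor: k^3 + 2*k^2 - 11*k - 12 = (k - 3)*(k^2 + 5*k + 4) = (k - 3)*(k + 1)*(k + 4)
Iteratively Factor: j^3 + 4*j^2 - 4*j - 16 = (j - 2)*(j^2 + 6*j + 8) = (j - 2)*(j + 2)*(j + 4)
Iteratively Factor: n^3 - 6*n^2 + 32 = (n - 4)*(n^2 - 2*n - 8) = (n - 4)^2*(n + 2)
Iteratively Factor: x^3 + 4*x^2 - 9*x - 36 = (x - 3)*(x^2 + 7*x + 12) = (x - 3)*(x + 3)*(x + 4)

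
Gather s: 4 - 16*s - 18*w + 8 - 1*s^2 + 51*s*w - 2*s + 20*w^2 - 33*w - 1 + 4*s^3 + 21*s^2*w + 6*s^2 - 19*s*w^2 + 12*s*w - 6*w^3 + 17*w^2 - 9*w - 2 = 4*s^3 + s^2*(21*w + 5) + s*(-19*w^2 + 63*w - 18) - 6*w^3 + 37*w^2 - 60*w + 9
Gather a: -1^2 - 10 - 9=-20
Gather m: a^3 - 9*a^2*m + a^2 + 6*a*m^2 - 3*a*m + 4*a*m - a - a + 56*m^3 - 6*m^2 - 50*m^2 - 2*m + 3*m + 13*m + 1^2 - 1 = a^3 + a^2 - 2*a + 56*m^3 + m^2*(6*a - 56) + m*(-9*a^2 + a + 14)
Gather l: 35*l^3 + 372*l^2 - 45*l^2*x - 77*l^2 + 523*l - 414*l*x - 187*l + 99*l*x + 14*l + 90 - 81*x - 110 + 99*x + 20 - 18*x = 35*l^3 + l^2*(295 - 45*x) + l*(350 - 315*x)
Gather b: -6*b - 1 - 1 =-6*b - 2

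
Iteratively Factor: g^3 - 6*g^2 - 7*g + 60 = (g - 5)*(g^2 - g - 12) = (g - 5)*(g + 3)*(g - 4)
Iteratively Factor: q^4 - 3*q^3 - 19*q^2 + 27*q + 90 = (q - 3)*(q^3 - 19*q - 30) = (q - 3)*(q + 3)*(q^2 - 3*q - 10) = (q - 3)*(q + 2)*(q + 3)*(q - 5)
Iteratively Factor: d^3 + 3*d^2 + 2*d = (d + 1)*(d^2 + 2*d) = d*(d + 1)*(d + 2)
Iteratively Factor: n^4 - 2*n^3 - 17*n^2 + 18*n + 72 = (n - 3)*(n^3 + n^2 - 14*n - 24) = (n - 3)*(n + 2)*(n^2 - n - 12) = (n - 3)*(n + 2)*(n + 3)*(n - 4)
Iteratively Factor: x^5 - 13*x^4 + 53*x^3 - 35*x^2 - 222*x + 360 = (x - 4)*(x^4 - 9*x^3 + 17*x^2 + 33*x - 90) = (x - 4)*(x + 2)*(x^3 - 11*x^2 + 39*x - 45) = (x - 4)*(x - 3)*(x + 2)*(x^2 - 8*x + 15) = (x - 4)*(x - 3)^2*(x + 2)*(x - 5)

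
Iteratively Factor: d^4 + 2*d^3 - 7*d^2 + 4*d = (d + 4)*(d^3 - 2*d^2 + d) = (d - 1)*(d + 4)*(d^2 - d) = d*(d - 1)*(d + 4)*(d - 1)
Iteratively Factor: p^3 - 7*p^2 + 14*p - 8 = (p - 1)*(p^2 - 6*p + 8) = (p - 2)*(p - 1)*(p - 4)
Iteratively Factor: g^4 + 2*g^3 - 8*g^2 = (g - 2)*(g^3 + 4*g^2) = (g - 2)*(g + 4)*(g^2) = g*(g - 2)*(g + 4)*(g)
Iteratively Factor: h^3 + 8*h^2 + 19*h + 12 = (h + 3)*(h^2 + 5*h + 4) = (h + 1)*(h + 3)*(h + 4)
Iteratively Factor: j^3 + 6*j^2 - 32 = (j - 2)*(j^2 + 8*j + 16) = (j - 2)*(j + 4)*(j + 4)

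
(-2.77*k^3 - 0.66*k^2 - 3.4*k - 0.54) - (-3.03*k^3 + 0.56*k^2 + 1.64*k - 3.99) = 0.26*k^3 - 1.22*k^2 - 5.04*k + 3.45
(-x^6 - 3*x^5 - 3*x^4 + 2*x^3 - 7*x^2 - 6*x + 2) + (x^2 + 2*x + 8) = -x^6 - 3*x^5 - 3*x^4 + 2*x^3 - 6*x^2 - 4*x + 10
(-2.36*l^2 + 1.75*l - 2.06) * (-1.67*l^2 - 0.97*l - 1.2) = 3.9412*l^4 - 0.6333*l^3 + 4.5747*l^2 - 0.1018*l + 2.472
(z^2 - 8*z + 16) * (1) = z^2 - 8*z + 16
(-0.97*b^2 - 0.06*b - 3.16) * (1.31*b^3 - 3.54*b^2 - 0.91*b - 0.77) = -1.2707*b^5 + 3.3552*b^4 - 3.0445*b^3 + 11.9879*b^2 + 2.9218*b + 2.4332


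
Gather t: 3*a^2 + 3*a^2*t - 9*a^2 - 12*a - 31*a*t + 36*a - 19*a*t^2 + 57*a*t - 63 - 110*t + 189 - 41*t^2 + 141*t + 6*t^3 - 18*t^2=-6*a^2 + 24*a + 6*t^3 + t^2*(-19*a - 59) + t*(3*a^2 + 26*a + 31) + 126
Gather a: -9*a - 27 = -9*a - 27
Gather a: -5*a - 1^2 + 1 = -5*a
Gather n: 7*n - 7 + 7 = 7*n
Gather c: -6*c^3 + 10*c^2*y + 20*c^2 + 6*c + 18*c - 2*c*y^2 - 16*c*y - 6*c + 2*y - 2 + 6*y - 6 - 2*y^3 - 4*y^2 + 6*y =-6*c^3 + c^2*(10*y + 20) + c*(-2*y^2 - 16*y + 18) - 2*y^3 - 4*y^2 + 14*y - 8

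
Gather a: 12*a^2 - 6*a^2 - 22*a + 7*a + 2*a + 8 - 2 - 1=6*a^2 - 13*a + 5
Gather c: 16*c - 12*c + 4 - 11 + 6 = 4*c - 1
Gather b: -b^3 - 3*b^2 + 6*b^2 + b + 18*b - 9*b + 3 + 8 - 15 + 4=-b^3 + 3*b^2 + 10*b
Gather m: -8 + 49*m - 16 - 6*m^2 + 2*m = -6*m^2 + 51*m - 24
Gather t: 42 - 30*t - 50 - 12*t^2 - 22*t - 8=-12*t^2 - 52*t - 16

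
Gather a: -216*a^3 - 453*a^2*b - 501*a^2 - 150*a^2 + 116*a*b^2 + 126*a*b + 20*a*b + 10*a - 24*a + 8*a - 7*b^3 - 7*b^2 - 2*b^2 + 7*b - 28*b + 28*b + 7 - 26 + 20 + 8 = -216*a^3 + a^2*(-453*b - 651) + a*(116*b^2 + 146*b - 6) - 7*b^3 - 9*b^2 + 7*b + 9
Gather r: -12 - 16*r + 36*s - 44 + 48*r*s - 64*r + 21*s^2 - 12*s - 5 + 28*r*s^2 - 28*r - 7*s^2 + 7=r*(28*s^2 + 48*s - 108) + 14*s^2 + 24*s - 54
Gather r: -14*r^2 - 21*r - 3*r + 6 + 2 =-14*r^2 - 24*r + 8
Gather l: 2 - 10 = -8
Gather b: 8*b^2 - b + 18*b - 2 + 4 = 8*b^2 + 17*b + 2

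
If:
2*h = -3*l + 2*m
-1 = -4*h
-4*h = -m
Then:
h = 1/4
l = 1/2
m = 1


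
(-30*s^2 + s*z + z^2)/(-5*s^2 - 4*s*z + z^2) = (6*s + z)/(s + z)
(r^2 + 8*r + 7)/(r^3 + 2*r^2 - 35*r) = (r + 1)/(r*(r - 5))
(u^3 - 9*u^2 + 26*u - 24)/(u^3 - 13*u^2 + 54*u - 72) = (u - 2)/(u - 6)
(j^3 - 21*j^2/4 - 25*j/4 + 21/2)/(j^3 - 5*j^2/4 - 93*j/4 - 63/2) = (j - 1)/(j + 3)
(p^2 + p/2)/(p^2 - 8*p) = (p + 1/2)/(p - 8)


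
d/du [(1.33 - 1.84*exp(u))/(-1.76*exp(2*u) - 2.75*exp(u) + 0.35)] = (-3.2384*exp(2*u) + 4.6816*exp(u) + 3.0135)*exp(u)/(3.0976*exp(4*u) + 9.68*exp(3*u) + 6.3305*exp(2*u) - 1.925*exp(u) + 0.1225)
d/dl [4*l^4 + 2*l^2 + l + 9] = 16*l^3 + 4*l + 1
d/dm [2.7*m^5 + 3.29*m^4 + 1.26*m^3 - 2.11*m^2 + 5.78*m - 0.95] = 13.5*m^4 + 13.16*m^3 + 3.78*m^2 - 4.22*m + 5.78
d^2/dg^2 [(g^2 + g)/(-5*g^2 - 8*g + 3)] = 6*(5*g^3 - 15*g^2 - 15*g - 11)/(125*g^6 + 600*g^5 + 735*g^4 - 208*g^3 - 441*g^2 + 216*g - 27)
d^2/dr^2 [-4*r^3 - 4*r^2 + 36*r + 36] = -24*r - 8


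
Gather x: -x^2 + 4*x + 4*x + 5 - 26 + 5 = -x^2 + 8*x - 16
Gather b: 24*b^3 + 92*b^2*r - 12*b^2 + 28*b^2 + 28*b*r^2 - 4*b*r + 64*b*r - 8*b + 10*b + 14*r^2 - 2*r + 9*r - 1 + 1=24*b^3 + b^2*(92*r + 16) + b*(28*r^2 + 60*r + 2) + 14*r^2 + 7*r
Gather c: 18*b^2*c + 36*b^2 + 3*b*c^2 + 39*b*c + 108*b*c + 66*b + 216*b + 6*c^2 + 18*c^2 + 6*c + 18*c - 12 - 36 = 36*b^2 + 282*b + c^2*(3*b + 24) + c*(18*b^2 + 147*b + 24) - 48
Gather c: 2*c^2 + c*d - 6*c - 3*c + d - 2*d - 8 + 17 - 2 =2*c^2 + c*(d - 9) - d + 7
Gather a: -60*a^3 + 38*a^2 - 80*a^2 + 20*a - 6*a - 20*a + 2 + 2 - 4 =-60*a^3 - 42*a^2 - 6*a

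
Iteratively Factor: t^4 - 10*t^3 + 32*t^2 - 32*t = (t - 4)*(t^3 - 6*t^2 + 8*t) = (t - 4)*(t - 2)*(t^2 - 4*t) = t*(t - 4)*(t - 2)*(t - 4)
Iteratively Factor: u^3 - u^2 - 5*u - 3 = (u - 3)*(u^2 + 2*u + 1) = (u - 3)*(u + 1)*(u + 1)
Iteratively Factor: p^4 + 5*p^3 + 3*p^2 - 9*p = (p - 1)*(p^3 + 6*p^2 + 9*p) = p*(p - 1)*(p^2 + 6*p + 9) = p*(p - 1)*(p + 3)*(p + 3)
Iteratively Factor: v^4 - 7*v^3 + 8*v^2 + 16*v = (v)*(v^3 - 7*v^2 + 8*v + 16) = v*(v - 4)*(v^2 - 3*v - 4) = v*(v - 4)^2*(v + 1)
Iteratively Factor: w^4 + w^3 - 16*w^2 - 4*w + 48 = (w + 2)*(w^3 - w^2 - 14*w + 24) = (w - 2)*(w + 2)*(w^2 + w - 12) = (w - 2)*(w + 2)*(w + 4)*(w - 3)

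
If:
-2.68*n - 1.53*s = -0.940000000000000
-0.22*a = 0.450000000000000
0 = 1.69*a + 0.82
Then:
No Solution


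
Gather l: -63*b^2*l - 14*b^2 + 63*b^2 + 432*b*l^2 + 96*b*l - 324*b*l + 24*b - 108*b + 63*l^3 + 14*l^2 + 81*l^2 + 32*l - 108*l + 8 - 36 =49*b^2 - 84*b + 63*l^3 + l^2*(432*b + 95) + l*(-63*b^2 - 228*b - 76) - 28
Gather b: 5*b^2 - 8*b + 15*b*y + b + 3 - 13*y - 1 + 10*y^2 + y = 5*b^2 + b*(15*y - 7) + 10*y^2 - 12*y + 2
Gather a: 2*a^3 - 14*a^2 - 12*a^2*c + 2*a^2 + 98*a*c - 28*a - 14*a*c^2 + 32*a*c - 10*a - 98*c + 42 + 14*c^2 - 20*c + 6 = 2*a^3 + a^2*(-12*c - 12) + a*(-14*c^2 + 130*c - 38) + 14*c^2 - 118*c + 48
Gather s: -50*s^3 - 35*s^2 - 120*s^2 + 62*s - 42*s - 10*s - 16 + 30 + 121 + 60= -50*s^3 - 155*s^2 + 10*s + 195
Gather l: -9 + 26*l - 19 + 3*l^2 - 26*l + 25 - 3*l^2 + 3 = 0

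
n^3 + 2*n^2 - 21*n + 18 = (n - 3)*(n - 1)*(n + 6)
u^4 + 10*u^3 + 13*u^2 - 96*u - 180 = (u - 3)*(u + 2)*(u + 5)*(u + 6)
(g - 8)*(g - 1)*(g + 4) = g^3 - 5*g^2 - 28*g + 32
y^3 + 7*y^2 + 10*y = y*(y + 2)*(y + 5)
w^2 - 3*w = w*(w - 3)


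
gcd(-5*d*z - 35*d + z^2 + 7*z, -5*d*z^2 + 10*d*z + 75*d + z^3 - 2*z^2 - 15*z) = -5*d + z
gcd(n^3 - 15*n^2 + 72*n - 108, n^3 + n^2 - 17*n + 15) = n - 3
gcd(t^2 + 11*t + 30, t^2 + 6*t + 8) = 1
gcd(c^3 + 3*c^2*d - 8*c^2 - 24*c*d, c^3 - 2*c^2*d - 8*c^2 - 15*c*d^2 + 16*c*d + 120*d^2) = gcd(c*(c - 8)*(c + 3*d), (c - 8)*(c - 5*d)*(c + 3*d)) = c^2 + 3*c*d - 8*c - 24*d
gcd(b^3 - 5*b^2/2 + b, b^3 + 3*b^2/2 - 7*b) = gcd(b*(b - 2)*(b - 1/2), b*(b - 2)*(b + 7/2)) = b^2 - 2*b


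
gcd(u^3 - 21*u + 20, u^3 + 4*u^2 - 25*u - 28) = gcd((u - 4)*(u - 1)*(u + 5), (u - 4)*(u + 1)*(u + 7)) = u - 4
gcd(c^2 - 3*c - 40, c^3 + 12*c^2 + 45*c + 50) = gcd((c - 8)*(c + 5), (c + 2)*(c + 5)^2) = c + 5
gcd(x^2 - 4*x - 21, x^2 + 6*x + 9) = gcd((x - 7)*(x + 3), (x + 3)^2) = x + 3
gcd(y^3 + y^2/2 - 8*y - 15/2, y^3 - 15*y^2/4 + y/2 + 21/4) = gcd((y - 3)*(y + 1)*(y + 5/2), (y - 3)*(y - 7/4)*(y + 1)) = y^2 - 2*y - 3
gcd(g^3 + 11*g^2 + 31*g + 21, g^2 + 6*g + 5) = g + 1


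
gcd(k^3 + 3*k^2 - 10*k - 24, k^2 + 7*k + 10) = k + 2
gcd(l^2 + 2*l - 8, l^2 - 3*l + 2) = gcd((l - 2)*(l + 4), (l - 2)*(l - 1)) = l - 2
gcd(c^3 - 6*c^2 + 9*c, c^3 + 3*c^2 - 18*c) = c^2 - 3*c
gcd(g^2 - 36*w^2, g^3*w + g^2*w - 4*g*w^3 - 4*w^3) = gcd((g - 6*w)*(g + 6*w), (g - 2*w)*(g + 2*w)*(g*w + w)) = 1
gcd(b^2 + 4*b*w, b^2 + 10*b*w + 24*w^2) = b + 4*w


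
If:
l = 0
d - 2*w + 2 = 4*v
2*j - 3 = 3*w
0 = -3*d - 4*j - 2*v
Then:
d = -10*w/7 - 2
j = 3*w/2 + 3/2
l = 0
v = -6*w/7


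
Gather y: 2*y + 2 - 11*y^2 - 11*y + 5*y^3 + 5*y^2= 5*y^3 - 6*y^2 - 9*y + 2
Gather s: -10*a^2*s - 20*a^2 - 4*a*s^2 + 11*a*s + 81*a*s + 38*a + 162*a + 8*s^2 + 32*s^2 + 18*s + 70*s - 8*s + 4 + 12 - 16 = -20*a^2 + 200*a + s^2*(40 - 4*a) + s*(-10*a^2 + 92*a + 80)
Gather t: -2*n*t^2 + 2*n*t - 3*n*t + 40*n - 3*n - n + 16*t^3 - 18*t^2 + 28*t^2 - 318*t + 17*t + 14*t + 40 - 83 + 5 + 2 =36*n + 16*t^3 + t^2*(10 - 2*n) + t*(-n - 287) - 36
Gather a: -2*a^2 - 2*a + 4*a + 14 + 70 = -2*a^2 + 2*a + 84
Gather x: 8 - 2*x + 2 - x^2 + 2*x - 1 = 9 - x^2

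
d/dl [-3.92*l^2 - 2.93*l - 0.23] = -7.84*l - 2.93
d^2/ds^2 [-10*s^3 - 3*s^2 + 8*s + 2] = -60*s - 6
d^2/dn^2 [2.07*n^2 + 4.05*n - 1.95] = 4.14000000000000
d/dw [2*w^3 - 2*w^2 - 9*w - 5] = 6*w^2 - 4*w - 9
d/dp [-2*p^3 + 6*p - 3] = 6 - 6*p^2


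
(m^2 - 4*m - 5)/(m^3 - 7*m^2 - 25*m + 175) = (m + 1)/(m^2 - 2*m - 35)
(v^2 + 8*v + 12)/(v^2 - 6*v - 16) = (v + 6)/(v - 8)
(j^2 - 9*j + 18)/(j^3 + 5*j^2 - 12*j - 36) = (j - 6)/(j^2 + 8*j + 12)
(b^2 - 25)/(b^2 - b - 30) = (b - 5)/(b - 6)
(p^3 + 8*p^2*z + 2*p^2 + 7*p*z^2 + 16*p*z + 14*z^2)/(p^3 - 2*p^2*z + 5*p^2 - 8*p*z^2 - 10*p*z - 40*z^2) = (-p^3 - 8*p^2*z - 2*p^2 - 7*p*z^2 - 16*p*z - 14*z^2)/(-p^3 + 2*p^2*z - 5*p^2 + 8*p*z^2 + 10*p*z + 40*z^2)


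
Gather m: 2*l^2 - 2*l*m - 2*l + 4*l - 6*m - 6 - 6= 2*l^2 + 2*l + m*(-2*l - 6) - 12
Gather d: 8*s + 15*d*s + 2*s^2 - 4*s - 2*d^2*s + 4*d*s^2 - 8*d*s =-2*d^2*s + d*(4*s^2 + 7*s) + 2*s^2 + 4*s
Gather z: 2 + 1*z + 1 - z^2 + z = -z^2 + 2*z + 3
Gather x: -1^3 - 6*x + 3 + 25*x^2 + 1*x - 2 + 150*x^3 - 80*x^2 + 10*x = 150*x^3 - 55*x^2 + 5*x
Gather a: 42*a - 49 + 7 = 42*a - 42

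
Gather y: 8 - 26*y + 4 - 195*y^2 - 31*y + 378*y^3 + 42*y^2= 378*y^3 - 153*y^2 - 57*y + 12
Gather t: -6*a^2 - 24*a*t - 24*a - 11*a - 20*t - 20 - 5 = -6*a^2 - 35*a + t*(-24*a - 20) - 25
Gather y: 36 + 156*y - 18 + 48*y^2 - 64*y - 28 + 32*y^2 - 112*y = 80*y^2 - 20*y - 10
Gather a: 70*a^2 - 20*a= 70*a^2 - 20*a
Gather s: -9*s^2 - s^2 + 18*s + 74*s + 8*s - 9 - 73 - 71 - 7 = -10*s^2 + 100*s - 160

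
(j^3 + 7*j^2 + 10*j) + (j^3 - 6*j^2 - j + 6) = 2*j^3 + j^2 + 9*j + 6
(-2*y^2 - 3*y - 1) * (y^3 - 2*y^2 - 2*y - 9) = -2*y^5 + y^4 + 9*y^3 + 26*y^2 + 29*y + 9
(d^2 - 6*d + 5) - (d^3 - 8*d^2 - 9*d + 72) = -d^3 + 9*d^2 + 3*d - 67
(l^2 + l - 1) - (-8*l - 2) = l^2 + 9*l + 1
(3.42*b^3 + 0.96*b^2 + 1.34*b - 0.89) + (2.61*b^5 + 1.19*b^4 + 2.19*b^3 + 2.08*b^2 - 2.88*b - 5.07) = 2.61*b^5 + 1.19*b^4 + 5.61*b^3 + 3.04*b^2 - 1.54*b - 5.96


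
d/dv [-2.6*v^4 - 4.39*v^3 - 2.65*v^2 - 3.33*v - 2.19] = -10.4*v^3 - 13.17*v^2 - 5.3*v - 3.33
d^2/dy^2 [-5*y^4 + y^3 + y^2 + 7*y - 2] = -60*y^2 + 6*y + 2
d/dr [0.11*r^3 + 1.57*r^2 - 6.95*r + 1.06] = 0.33*r^2 + 3.14*r - 6.95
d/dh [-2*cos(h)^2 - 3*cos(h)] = (4*cos(h) + 3)*sin(h)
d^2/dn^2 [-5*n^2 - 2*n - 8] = -10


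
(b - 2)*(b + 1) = b^2 - b - 2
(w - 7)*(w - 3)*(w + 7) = w^3 - 3*w^2 - 49*w + 147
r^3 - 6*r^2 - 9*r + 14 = (r - 7)*(r - 1)*(r + 2)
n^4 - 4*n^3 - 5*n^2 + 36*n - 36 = (n - 3)*(n - 2)^2*(n + 3)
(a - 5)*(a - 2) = a^2 - 7*a + 10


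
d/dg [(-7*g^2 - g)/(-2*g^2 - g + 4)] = (5*g^2 - 56*g - 4)/(4*g^4 + 4*g^3 - 15*g^2 - 8*g + 16)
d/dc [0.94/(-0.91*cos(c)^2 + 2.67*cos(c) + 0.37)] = (2.5098 - 1.7108*cos(c))*sin(c)/(-0.91*cos(c)^2 + 2.67*cos(c) + 0.37)^2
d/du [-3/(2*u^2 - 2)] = 3*u/(u^2 - 1)^2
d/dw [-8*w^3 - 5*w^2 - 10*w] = -24*w^2 - 10*w - 10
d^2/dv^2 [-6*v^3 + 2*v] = -36*v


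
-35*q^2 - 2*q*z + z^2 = (-7*q + z)*(5*q + z)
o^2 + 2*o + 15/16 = (o + 3/4)*(o + 5/4)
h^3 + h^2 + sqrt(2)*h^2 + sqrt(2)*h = h*(h + 1)*(h + sqrt(2))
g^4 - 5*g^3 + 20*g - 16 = (g - 4)*(g - 2)*(g - 1)*(g + 2)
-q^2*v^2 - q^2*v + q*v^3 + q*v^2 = v*(-q + v)*(q*v + q)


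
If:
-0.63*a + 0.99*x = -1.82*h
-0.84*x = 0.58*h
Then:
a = -2.61247947454844*x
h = -1.44827586206897*x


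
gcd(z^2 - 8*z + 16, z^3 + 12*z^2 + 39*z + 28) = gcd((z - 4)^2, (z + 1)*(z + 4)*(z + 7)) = 1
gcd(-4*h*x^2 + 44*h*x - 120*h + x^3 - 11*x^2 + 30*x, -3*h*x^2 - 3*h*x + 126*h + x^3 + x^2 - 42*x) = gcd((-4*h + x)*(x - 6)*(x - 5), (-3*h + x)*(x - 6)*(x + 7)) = x - 6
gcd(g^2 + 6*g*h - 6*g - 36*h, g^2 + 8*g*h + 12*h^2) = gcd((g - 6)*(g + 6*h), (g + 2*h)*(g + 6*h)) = g + 6*h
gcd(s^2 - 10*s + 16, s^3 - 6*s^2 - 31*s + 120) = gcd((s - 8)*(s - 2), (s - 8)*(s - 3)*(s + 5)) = s - 8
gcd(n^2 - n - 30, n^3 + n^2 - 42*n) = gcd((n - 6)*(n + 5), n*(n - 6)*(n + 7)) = n - 6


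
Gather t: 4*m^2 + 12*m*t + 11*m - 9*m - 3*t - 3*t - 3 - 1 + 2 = 4*m^2 + 2*m + t*(12*m - 6) - 2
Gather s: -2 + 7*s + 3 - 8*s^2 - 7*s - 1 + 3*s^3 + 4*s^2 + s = 3*s^3 - 4*s^2 + s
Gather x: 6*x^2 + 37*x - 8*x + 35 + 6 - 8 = 6*x^2 + 29*x + 33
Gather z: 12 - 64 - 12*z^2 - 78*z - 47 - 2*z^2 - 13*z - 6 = -14*z^2 - 91*z - 105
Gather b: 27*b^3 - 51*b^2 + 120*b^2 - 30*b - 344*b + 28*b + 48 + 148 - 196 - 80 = 27*b^3 + 69*b^2 - 346*b - 80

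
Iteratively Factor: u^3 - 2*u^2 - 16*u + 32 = (u + 4)*(u^2 - 6*u + 8) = (u - 2)*(u + 4)*(u - 4)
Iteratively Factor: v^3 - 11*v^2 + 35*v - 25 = (v - 1)*(v^2 - 10*v + 25) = (v - 5)*(v - 1)*(v - 5)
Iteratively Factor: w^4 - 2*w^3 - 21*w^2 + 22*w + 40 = (w + 1)*(w^3 - 3*w^2 - 18*w + 40) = (w + 1)*(w + 4)*(w^2 - 7*w + 10) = (w - 2)*(w + 1)*(w + 4)*(w - 5)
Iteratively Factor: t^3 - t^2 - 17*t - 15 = (t + 1)*(t^2 - 2*t - 15) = (t + 1)*(t + 3)*(t - 5)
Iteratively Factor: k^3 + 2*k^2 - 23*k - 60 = (k + 3)*(k^2 - k - 20) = (k - 5)*(k + 3)*(k + 4)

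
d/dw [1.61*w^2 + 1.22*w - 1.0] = 3.22*w + 1.22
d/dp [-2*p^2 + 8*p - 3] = 8 - 4*p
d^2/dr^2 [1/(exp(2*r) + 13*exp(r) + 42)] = (2*(2*exp(r) + 13)^2*exp(r) - (4*exp(r) + 13)*(exp(2*r) + 13*exp(r) + 42))*exp(r)/(exp(2*r) + 13*exp(r) + 42)^3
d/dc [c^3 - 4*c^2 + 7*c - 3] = 3*c^2 - 8*c + 7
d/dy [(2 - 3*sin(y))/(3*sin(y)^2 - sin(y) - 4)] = (9*sin(y)^2 - 12*sin(y) + 14)*cos(y)/(-3*sin(y)^2 + sin(y) + 4)^2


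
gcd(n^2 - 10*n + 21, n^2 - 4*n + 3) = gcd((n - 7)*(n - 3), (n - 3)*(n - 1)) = n - 3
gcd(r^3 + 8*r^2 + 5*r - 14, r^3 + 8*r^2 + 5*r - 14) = r^3 + 8*r^2 + 5*r - 14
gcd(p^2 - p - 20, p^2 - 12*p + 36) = 1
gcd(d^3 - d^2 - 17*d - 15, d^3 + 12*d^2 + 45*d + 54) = d + 3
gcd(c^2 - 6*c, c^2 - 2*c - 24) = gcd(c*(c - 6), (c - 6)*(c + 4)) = c - 6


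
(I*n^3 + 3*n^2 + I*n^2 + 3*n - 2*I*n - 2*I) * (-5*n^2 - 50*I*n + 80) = -5*I*n^5 + 35*n^4 - 5*I*n^4 + 35*n^3 - 60*I*n^3 + 140*n^2 - 60*I*n^2 + 140*n - 160*I*n - 160*I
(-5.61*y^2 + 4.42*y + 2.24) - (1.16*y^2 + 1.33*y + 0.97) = -6.77*y^2 + 3.09*y + 1.27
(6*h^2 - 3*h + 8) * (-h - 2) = -6*h^3 - 9*h^2 - 2*h - 16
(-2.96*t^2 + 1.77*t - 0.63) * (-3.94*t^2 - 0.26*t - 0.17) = 11.6624*t^4 - 6.2042*t^3 + 2.5252*t^2 - 0.1371*t + 0.1071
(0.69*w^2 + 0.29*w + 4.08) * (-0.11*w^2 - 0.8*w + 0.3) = -0.0759*w^4 - 0.5839*w^3 - 0.4738*w^2 - 3.177*w + 1.224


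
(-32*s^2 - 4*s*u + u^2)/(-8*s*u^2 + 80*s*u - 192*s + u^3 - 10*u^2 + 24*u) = (4*s + u)/(u^2 - 10*u + 24)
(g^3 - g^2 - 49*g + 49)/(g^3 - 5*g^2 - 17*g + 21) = (g + 7)/(g + 3)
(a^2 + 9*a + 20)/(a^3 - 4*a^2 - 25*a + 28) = (a + 5)/(a^2 - 8*a + 7)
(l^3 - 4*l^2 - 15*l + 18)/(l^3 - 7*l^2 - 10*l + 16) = (l^2 - 3*l - 18)/(l^2 - 6*l - 16)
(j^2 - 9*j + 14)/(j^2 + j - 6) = (j - 7)/(j + 3)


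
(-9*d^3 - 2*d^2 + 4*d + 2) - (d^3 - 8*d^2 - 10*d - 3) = -10*d^3 + 6*d^2 + 14*d + 5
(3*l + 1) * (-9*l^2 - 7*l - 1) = -27*l^3 - 30*l^2 - 10*l - 1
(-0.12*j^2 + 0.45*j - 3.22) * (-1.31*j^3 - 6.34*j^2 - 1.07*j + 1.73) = 0.1572*j^5 + 0.1713*j^4 + 1.4936*j^3 + 19.7257*j^2 + 4.2239*j - 5.5706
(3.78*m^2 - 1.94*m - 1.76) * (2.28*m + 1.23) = 8.6184*m^3 + 0.2262*m^2 - 6.399*m - 2.1648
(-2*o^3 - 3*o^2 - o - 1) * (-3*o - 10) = 6*o^4 + 29*o^3 + 33*o^2 + 13*o + 10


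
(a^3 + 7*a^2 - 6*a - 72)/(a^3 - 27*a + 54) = (a + 4)/(a - 3)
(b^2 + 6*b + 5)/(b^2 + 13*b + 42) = (b^2 + 6*b + 5)/(b^2 + 13*b + 42)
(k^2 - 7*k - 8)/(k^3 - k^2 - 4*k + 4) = (k^2 - 7*k - 8)/(k^3 - k^2 - 4*k + 4)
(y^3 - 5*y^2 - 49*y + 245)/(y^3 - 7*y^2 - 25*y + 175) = (y + 7)/(y + 5)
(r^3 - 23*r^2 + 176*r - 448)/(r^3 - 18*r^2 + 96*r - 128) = (r - 7)/(r - 2)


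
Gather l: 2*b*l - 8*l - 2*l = l*(2*b - 10)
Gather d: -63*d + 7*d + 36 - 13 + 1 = 24 - 56*d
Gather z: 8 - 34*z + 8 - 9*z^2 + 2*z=-9*z^2 - 32*z + 16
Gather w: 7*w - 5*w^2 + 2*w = -5*w^2 + 9*w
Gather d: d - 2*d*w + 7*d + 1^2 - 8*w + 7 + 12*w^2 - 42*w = d*(8 - 2*w) + 12*w^2 - 50*w + 8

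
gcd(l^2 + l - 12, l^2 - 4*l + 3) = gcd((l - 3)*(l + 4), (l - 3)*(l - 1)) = l - 3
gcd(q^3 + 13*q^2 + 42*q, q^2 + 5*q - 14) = q + 7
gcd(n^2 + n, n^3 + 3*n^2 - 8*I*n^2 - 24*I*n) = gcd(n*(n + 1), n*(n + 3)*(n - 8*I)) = n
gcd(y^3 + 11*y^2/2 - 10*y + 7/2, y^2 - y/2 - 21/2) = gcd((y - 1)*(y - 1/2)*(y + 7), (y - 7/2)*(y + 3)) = 1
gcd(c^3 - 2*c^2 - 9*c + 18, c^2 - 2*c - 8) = 1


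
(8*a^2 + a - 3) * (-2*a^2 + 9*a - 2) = -16*a^4 + 70*a^3 - a^2 - 29*a + 6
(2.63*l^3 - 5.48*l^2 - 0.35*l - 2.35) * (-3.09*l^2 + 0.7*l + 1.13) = -8.1267*l^5 + 18.7742*l^4 + 0.2174*l^3 + 0.8241*l^2 - 2.0405*l - 2.6555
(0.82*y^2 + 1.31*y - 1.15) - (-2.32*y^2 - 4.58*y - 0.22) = 3.14*y^2 + 5.89*y - 0.93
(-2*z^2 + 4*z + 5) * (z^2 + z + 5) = -2*z^4 + 2*z^3 - z^2 + 25*z + 25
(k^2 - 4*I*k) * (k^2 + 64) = k^4 - 4*I*k^3 + 64*k^2 - 256*I*k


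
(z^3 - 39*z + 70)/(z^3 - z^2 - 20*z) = (z^2 + 5*z - 14)/(z*(z + 4))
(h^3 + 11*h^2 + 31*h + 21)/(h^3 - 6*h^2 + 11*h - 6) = (h^3 + 11*h^2 + 31*h + 21)/(h^3 - 6*h^2 + 11*h - 6)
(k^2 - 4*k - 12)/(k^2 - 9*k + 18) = (k + 2)/(k - 3)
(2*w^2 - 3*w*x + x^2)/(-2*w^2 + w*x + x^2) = (-2*w + x)/(2*w + x)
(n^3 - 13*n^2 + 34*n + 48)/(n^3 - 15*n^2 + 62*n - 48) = (n + 1)/(n - 1)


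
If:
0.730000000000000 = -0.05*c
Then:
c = -14.60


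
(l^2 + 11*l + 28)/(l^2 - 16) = (l + 7)/(l - 4)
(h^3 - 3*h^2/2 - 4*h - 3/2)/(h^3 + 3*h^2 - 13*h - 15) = (h + 1/2)/(h + 5)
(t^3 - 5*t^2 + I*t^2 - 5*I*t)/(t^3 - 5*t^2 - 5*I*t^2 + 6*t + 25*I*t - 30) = t/(t - 6*I)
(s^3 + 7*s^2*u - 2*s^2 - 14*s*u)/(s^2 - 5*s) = (s^2 + 7*s*u - 2*s - 14*u)/(s - 5)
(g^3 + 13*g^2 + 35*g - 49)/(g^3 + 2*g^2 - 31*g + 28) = (g + 7)/(g - 4)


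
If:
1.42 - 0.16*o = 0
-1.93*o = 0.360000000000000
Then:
No Solution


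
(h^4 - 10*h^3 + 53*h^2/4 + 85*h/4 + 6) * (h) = h^5 - 10*h^4 + 53*h^3/4 + 85*h^2/4 + 6*h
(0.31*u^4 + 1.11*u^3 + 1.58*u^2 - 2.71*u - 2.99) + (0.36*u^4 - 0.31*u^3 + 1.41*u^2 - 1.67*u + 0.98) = 0.67*u^4 + 0.8*u^3 + 2.99*u^2 - 4.38*u - 2.01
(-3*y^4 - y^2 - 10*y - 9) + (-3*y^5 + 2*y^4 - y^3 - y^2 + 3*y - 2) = -3*y^5 - y^4 - y^3 - 2*y^2 - 7*y - 11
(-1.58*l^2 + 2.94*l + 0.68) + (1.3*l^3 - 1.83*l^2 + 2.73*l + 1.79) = 1.3*l^3 - 3.41*l^2 + 5.67*l + 2.47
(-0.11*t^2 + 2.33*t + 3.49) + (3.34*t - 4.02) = -0.11*t^2 + 5.67*t - 0.529999999999999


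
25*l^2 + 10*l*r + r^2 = (5*l + r)^2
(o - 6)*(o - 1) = o^2 - 7*o + 6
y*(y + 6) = y^2 + 6*y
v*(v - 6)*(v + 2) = v^3 - 4*v^2 - 12*v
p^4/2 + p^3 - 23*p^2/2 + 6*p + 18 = (p/2 + 1/2)*(p - 3)*(p - 2)*(p + 6)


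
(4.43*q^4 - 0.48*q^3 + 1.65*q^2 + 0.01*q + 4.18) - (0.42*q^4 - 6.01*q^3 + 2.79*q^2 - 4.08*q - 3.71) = 4.01*q^4 + 5.53*q^3 - 1.14*q^2 + 4.09*q + 7.89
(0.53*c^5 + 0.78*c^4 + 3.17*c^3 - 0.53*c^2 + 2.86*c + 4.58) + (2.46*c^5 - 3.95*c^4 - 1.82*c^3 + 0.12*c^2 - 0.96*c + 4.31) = 2.99*c^5 - 3.17*c^4 + 1.35*c^3 - 0.41*c^2 + 1.9*c + 8.89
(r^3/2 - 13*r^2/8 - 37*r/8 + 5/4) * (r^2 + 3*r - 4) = r^5/2 - r^4/8 - 23*r^3/2 - 49*r^2/8 + 89*r/4 - 5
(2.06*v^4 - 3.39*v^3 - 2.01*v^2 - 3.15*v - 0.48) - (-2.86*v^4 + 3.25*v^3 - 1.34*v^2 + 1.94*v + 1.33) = 4.92*v^4 - 6.64*v^3 - 0.67*v^2 - 5.09*v - 1.81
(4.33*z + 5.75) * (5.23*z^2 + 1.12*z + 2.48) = 22.6459*z^3 + 34.9221*z^2 + 17.1784*z + 14.26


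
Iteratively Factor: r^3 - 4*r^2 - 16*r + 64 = (r - 4)*(r^2 - 16) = (r - 4)^2*(r + 4)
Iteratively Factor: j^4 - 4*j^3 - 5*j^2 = (j + 1)*(j^3 - 5*j^2) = (j - 5)*(j + 1)*(j^2) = j*(j - 5)*(j + 1)*(j)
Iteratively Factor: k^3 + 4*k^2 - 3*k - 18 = (k + 3)*(k^2 + k - 6) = (k + 3)^2*(k - 2)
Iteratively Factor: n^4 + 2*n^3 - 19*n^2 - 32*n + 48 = (n - 4)*(n^3 + 6*n^2 + 5*n - 12) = (n - 4)*(n + 4)*(n^2 + 2*n - 3) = (n - 4)*(n - 1)*(n + 4)*(n + 3)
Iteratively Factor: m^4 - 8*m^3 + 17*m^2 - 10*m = (m - 2)*(m^3 - 6*m^2 + 5*m) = m*(m - 2)*(m^2 - 6*m + 5) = m*(m - 2)*(m - 1)*(m - 5)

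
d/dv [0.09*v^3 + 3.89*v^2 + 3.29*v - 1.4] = 0.27*v^2 + 7.78*v + 3.29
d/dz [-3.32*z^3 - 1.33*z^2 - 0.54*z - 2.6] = -9.96*z^2 - 2.66*z - 0.54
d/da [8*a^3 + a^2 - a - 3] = 24*a^2 + 2*a - 1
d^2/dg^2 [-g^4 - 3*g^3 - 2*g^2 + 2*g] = -12*g^2 - 18*g - 4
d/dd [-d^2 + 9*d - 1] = 9 - 2*d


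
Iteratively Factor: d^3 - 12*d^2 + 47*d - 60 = (d - 5)*(d^2 - 7*d + 12) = (d - 5)*(d - 3)*(d - 4)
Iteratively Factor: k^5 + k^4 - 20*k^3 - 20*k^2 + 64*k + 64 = (k + 2)*(k^4 - k^3 - 18*k^2 + 16*k + 32) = (k - 2)*(k + 2)*(k^3 + k^2 - 16*k - 16) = (k - 2)*(k + 1)*(k + 2)*(k^2 - 16) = (k - 4)*(k - 2)*(k + 1)*(k + 2)*(k + 4)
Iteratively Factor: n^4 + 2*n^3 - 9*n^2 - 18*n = (n)*(n^3 + 2*n^2 - 9*n - 18) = n*(n + 2)*(n^2 - 9) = n*(n - 3)*(n + 2)*(n + 3)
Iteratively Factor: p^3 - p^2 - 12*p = (p + 3)*(p^2 - 4*p) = p*(p + 3)*(p - 4)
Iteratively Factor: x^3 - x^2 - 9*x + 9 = (x + 3)*(x^2 - 4*x + 3) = (x - 3)*(x + 3)*(x - 1)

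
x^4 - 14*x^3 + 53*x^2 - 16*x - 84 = (x - 7)*(x - 6)*(x - 2)*(x + 1)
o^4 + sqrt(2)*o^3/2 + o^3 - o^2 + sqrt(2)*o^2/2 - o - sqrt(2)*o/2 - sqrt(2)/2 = (o - 1)*(o + 1)^2*(o + sqrt(2)/2)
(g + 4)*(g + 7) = g^2 + 11*g + 28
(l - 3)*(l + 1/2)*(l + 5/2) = l^3 - 31*l/4 - 15/4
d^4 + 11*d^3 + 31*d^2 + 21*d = d*(d + 1)*(d + 3)*(d + 7)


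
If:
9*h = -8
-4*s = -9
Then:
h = -8/9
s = 9/4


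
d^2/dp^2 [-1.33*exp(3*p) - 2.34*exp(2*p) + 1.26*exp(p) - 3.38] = (-11.97*exp(2*p) - 9.36*exp(p) + 1.26)*exp(p)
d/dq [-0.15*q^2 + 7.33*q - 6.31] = 7.33 - 0.3*q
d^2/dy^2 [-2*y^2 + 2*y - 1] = -4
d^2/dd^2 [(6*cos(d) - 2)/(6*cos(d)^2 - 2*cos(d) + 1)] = 2*(243*(1 - cos(2*d))^2*cos(d) - 27*(1 - cos(2*d))^2 - 233*cos(d) + 13*cos(2*d) + 144*cos(3*d) - 54*cos(5*d) + 105)/(2*cos(d) - 3*cos(2*d) - 4)^3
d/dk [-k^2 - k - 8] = -2*k - 1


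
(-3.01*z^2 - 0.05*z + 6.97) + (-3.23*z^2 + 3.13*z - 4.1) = -6.24*z^2 + 3.08*z + 2.87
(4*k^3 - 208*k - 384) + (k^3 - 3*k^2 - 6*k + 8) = 5*k^3 - 3*k^2 - 214*k - 376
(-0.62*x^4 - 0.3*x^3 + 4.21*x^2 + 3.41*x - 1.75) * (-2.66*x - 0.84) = 1.6492*x^5 + 1.3188*x^4 - 10.9466*x^3 - 12.607*x^2 + 1.7906*x + 1.47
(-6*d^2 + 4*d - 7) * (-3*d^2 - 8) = 18*d^4 - 12*d^3 + 69*d^2 - 32*d + 56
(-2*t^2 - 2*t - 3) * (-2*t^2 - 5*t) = 4*t^4 + 14*t^3 + 16*t^2 + 15*t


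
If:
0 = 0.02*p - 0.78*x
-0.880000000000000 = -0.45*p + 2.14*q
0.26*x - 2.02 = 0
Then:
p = 303.00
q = 63.30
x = 7.77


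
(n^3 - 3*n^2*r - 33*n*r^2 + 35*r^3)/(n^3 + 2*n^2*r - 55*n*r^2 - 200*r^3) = (-n^2 + 8*n*r - 7*r^2)/(-n^2 + 3*n*r + 40*r^2)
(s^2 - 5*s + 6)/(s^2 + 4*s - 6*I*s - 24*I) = (s^2 - 5*s + 6)/(s^2 + s*(4 - 6*I) - 24*I)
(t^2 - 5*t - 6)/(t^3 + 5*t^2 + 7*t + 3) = (t - 6)/(t^2 + 4*t + 3)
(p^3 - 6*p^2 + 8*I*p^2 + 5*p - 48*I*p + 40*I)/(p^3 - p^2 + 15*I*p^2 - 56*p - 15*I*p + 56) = (p - 5)/(p + 7*I)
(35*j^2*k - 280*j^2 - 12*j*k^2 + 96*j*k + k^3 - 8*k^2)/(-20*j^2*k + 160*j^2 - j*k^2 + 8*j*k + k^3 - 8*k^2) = (-7*j + k)/(4*j + k)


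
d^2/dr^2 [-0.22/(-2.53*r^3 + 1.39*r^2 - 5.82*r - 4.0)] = ((0.6116 - 3.3396*r)*(2.53*r^3 - 1.39*r^2 + 5.82*r + 4.0) + 0.22*(7.59*r^2 - 2.78*r + 5.82)*(15.18*r^2 - 5.56*r + 11.64))/(2.53*r^3 - 1.39*r^2 + 5.82*r + 4.0)^3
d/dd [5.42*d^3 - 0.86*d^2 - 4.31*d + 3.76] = 16.26*d^2 - 1.72*d - 4.31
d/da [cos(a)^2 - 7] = -sin(2*a)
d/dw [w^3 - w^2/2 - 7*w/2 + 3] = 3*w^2 - w - 7/2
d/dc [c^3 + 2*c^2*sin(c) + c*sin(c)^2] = 2*c^2*cos(c) + 3*c^2 + 4*c*sin(c) + c*sin(2*c) + sin(c)^2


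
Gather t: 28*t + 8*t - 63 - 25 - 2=36*t - 90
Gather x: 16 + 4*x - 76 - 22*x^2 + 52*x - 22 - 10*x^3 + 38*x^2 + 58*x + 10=-10*x^3 + 16*x^2 + 114*x - 72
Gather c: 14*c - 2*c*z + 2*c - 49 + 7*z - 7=c*(16 - 2*z) + 7*z - 56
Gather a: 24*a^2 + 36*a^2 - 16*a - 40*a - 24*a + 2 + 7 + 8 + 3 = 60*a^2 - 80*a + 20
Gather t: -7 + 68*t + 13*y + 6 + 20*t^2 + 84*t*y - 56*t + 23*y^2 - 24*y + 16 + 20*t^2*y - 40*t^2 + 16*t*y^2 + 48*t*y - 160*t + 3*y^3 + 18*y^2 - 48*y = t^2*(20*y - 20) + t*(16*y^2 + 132*y - 148) + 3*y^3 + 41*y^2 - 59*y + 15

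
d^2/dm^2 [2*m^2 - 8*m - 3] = 4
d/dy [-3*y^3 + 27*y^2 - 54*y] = -9*y^2 + 54*y - 54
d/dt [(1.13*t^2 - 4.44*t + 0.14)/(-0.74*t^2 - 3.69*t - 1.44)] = (-7.4553*t^2 - 3.0472*t + 6.9102)/(0.5476*t^4 + 5.4612*t^3 + 15.7473*t^2 + 10.6272*t + 2.0736)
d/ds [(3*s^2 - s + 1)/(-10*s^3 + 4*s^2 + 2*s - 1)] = (30*s^4 - 20*s^3 + 40*s^2 - 14*s - 1)/(100*s^6 - 80*s^5 - 24*s^4 + 36*s^3 - 4*s^2 - 4*s + 1)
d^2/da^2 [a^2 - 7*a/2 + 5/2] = 2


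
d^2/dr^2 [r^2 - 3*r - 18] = 2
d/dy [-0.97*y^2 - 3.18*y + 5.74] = -1.94*y - 3.18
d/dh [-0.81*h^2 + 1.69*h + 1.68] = 1.69 - 1.62*h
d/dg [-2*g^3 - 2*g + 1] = -6*g^2 - 2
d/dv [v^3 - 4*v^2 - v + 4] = 3*v^2 - 8*v - 1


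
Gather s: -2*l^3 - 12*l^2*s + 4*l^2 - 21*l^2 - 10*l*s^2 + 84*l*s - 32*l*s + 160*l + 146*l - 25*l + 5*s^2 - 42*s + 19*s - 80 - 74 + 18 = -2*l^3 - 17*l^2 + 281*l + s^2*(5 - 10*l) + s*(-12*l^2 + 52*l - 23) - 136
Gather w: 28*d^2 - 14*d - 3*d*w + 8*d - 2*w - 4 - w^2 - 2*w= 28*d^2 - 6*d - w^2 + w*(-3*d - 4) - 4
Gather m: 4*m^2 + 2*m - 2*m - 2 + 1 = 4*m^2 - 1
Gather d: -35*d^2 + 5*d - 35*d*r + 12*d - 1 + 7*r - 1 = -35*d^2 + d*(17 - 35*r) + 7*r - 2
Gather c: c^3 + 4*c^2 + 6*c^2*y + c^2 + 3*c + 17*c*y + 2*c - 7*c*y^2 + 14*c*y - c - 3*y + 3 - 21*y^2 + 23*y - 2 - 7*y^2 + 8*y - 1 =c^3 + c^2*(6*y + 5) + c*(-7*y^2 + 31*y + 4) - 28*y^2 + 28*y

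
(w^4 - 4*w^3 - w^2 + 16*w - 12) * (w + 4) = w^5 - 17*w^3 + 12*w^2 + 52*w - 48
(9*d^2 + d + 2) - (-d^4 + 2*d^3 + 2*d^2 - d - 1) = d^4 - 2*d^3 + 7*d^2 + 2*d + 3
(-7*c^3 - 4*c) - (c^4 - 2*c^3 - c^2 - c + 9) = -c^4 - 5*c^3 + c^2 - 3*c - 9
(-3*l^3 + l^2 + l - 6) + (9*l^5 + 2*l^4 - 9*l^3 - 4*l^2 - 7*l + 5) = 9*l^5 + 2*l^4 - 12*l^3 - 3*l^2 - 6*l - 1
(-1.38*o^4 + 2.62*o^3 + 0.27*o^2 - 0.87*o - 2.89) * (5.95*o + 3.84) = -8.211*o^5 + 10.2898*o^4 + 11.6673*o^3 - 4.1397*o^2 - 20.5363*o - 11.0976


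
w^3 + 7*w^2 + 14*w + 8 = (w + 1)*(w + 2)*(w + 4)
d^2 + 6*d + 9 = (d + 3)^2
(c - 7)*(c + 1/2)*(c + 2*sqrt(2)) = c^3 - 13*c^2/2 + 2*sqrt(2)*c^2 - 13*sqrt(2)*c - 7*c/2 - 7*sqrt(2)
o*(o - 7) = o^2 - 7*o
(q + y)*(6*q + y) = 6*q^2 + 7*q*y + y^2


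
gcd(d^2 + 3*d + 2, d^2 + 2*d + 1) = d + 1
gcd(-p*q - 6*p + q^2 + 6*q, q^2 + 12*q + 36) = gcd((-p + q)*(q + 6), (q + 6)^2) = q + 6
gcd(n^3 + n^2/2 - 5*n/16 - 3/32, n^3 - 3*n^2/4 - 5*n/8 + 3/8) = n^2 + n/4 - 3/8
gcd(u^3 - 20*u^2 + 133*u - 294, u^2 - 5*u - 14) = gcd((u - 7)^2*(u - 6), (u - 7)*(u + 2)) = u - 7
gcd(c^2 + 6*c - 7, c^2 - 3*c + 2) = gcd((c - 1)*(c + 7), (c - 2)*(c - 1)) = c - 1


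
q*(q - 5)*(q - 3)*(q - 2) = q^4 - 10*q^3 + 31*q^2 - 30*q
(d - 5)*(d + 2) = d^2 - 3*d - 10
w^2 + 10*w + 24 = (w + 4)*(w + 6)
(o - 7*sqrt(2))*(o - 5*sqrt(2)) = o^2 - 12*sqrt(2)*o + 70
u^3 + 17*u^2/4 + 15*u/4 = u*(u + 5/4)*(u + 3)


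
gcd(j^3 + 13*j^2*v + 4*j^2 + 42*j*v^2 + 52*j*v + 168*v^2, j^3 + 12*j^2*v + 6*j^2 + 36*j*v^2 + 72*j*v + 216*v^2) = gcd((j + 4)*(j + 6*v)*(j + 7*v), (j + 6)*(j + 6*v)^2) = j + 6*v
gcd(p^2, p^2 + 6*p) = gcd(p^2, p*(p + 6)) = p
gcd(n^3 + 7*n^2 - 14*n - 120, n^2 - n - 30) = n + 5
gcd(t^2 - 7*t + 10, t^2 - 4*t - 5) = t - 5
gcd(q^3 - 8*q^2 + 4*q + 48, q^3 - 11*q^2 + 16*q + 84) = q^2 - 4*q - 12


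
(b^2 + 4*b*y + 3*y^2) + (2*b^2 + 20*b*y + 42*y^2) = 3*b^2 + 24*b*y + 45*y^2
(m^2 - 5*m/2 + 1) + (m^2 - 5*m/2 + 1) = 2*m^2 - 5*m + 2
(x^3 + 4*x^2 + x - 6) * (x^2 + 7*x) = x^5 + 11*x^4 + 29*x^3 + x^2 - 42*x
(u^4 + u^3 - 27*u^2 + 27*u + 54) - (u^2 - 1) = u^4 + u^3 - 28*u^2 + 27*u + 55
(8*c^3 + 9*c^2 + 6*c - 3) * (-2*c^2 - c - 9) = -16*c^5 - 26*c^4 - 93*c^3 - 81*c^2 - 51*c + 27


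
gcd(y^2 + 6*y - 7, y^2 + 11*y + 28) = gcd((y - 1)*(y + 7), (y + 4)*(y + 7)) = y + 7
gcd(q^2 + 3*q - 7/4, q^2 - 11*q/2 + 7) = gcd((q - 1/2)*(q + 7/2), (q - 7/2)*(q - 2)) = 1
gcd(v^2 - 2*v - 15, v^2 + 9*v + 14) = 1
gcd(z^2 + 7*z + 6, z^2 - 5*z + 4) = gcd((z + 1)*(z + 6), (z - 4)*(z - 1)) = 1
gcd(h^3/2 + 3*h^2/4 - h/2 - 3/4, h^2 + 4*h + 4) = 1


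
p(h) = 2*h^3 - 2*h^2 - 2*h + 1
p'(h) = 6*h^2 - 4*h - 2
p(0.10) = 0.78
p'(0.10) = -2.34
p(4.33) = 117.21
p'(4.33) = 93.17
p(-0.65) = 0.91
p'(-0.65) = 3.14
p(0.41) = -0.02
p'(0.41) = -2.63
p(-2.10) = -22.14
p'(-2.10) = 32.86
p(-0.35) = 1.37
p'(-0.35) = 0.14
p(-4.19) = -172.85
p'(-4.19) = 120.10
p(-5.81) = -447.14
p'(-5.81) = 223.78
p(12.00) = 3145.00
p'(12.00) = 814.00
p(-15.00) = -7169.00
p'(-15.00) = 1408.00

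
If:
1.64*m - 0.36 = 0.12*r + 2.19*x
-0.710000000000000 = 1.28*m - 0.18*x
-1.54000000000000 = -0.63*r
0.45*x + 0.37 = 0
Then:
No Solution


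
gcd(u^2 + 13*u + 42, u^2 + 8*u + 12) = u + 6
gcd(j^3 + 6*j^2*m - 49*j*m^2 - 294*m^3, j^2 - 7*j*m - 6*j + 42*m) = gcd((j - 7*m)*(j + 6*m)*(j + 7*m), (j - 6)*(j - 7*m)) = j - 7*m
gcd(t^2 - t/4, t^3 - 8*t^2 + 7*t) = t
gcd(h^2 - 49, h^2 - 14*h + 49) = h - 7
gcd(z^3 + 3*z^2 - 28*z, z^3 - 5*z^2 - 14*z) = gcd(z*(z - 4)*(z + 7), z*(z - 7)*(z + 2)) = z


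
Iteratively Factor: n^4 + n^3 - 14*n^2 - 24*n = (n + 3)*(n^3 - 2*n^2 - 8*n) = (n + 2)*(n + 3)*(n^2 - 4*n) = (n - 4)*(n + 2)*(n + 3)*(n)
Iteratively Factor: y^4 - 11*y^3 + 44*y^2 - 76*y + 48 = (y - 3)*(y^3 - 8*y^2 + 20*y - 16) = (y - 4)*(y - 3)*(y^2 - 4*y + 4) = (y - 4)*(y - 3)*(y - 2)*(y - 2)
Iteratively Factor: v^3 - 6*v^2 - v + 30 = (v + 2)*(v^2 - 8*v + 15) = (v - 5)*(v + 2)*(v - 3)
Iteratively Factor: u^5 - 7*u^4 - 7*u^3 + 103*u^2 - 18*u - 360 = (u - 3)*(u^4 - 4*u^3 - 19*u^2 + 46*u + 120) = (u - 3)*(u + 2)*(u^3 - 6*u^2 - 7*u + 60) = (u - 4)*(u - 3)*(u + 2)*(u^2 - 2*u - 15) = (u - 5)*(u - 4)*(u - 3)*(u + 2)*(u + 3)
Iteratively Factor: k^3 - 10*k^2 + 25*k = (k - 5)*(k^2 - 5*k) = k*(k - 5)*(k - 5)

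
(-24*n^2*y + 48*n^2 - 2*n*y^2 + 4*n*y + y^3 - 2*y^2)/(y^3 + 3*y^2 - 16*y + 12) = (-24*n^2 - 2*n*y + y^2)/(y^2 + 5*y - 6)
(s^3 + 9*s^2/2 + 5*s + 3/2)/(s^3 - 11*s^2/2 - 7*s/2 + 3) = (2*s^2 + 7*s + 3)/(2*s^2 - 13*s + 6)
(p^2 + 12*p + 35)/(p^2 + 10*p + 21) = (p + 5)/(p + 3)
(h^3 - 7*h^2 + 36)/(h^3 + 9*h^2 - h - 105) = (h^2 - 4*h - 12)/(h^2 + 12*h + 35)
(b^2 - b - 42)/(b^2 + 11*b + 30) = (b - 7)/(b + 5)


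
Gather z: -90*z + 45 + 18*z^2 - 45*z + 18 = 18*z^2 - 135*z + 63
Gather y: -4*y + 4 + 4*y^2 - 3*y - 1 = 4*y^2 - 7*y + 3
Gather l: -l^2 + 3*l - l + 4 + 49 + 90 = -l^2 + 2*l + 143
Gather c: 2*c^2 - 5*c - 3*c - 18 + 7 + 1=2*c^2 - 8*c - 10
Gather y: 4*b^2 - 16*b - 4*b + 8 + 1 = 4*b^2 - 20*b + 9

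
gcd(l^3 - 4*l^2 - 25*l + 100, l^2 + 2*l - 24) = l - 4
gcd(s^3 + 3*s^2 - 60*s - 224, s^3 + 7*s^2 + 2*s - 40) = s + 4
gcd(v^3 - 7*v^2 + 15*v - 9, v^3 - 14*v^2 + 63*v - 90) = v - 3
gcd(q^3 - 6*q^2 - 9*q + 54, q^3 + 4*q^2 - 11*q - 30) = q - 3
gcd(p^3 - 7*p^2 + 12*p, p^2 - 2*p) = p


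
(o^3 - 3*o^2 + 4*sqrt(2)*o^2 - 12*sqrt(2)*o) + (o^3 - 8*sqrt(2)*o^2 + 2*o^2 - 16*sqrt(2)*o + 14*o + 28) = 2*o^3 - 4*sqrt(2)*o^2 - o^2 - 28*sqrt(2)*o + 14*o + 28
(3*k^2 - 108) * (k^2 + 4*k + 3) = 3*k^4 + 12*k^3 - 99*k^2 - 432*k - 324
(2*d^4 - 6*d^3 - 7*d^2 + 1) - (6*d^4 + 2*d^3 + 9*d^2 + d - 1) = -4*d^4 - 8*d^3 - 16*d^2 - d + 2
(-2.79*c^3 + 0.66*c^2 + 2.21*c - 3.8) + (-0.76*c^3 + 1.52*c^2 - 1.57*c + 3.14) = -3.55*c^3 + 2.18*c^2 + 0.64*c - 0.66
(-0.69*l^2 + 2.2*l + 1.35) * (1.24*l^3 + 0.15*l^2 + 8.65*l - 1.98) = -0.8556*l^5 + 2.6245*l^4 - 3.9645*l^3 + 20.5987*l^2 + 7.3215*l - 2.673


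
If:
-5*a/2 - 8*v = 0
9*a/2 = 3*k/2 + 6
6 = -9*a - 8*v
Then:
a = -12/13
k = -88/13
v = 15/52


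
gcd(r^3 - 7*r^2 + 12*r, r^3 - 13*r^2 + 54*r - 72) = r^2 - 7*r + 12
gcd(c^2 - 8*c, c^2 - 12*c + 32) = c - 8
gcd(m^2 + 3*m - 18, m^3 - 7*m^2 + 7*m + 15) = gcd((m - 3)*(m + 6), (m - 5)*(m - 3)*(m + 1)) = m - 3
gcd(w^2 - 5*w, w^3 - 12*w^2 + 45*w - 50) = w - 5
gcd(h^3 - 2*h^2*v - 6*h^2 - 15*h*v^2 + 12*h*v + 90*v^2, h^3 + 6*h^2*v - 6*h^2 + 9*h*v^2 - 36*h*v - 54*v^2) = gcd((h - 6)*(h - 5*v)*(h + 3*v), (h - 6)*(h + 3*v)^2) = h^2 + 3*h*v - 6*h - 18*v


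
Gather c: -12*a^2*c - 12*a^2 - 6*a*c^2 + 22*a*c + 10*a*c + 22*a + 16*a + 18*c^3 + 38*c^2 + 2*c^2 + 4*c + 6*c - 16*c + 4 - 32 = -12*a^2 + 38*a + 18*c^3 + c^2*(40 - 6*a) + c*(-12*a^2 + 32*a - 6) - 28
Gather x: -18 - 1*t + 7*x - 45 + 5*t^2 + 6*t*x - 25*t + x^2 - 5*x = 5*t^2 - 26*t + x^2 + x*(6*t + 2) - 63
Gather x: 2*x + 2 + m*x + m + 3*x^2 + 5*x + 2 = m + 3*x^2 + x*(m + 7) + 4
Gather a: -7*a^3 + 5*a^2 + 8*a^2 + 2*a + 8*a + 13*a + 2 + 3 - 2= -7*a^3 + 13*a^2 + 23*a + 3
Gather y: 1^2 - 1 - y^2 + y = -y^2 + y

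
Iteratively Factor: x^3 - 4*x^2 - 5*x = (x - 5)*(x^2 + x) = x*(x - 5)*(x + 1)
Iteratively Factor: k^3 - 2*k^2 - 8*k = (k + 2)*(k^2 - 4*k) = k*(k + 2)*(k - 4)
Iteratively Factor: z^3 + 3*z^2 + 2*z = (z)*(z^2 + 3*z + 2) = z*(z + 2)*(z + 1)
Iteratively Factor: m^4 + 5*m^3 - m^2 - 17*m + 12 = (m + 4)*(m^3 + m^2 - 5*m + 3) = (m - 1)*(m + 4)*(m^2 + 2*m - 3) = (m - 1)*(m + 3)*(m + 4)*(m - 1)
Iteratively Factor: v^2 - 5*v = (v)*(v - 5)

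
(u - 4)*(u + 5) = u^2 + u - 20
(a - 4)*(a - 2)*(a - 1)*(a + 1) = a^4 - 6*a^3 + 7*a^2 + 6*a - 8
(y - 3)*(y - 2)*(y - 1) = y^3 - 6*y^2 + 11*y - 6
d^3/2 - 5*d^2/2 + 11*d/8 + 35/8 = (d/2 + 1/2)*(d - 7/2)*(d - 5/2)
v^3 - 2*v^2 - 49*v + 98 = (v - 7)*(v - 2)*(v + 7)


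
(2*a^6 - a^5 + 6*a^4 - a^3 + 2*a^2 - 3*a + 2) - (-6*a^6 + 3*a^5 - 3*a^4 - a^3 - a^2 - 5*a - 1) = 8*a^6 - 4*a^5 + 9*a^4 + 3*a^2 + 2*a + 3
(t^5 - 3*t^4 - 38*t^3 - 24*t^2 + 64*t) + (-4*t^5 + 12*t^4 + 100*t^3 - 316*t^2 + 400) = -3*t^5 + 9*t^4 + 62*t^3 - 340*t^2 + 64*t + 400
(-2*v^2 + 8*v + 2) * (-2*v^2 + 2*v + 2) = 4*v^4 - 20*v^3 + 8*v^2 + 20*v + 4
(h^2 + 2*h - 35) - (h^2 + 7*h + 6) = -5*h - 41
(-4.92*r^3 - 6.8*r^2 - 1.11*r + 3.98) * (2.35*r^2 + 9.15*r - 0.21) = -11.562*r^5 - 60.998*r^4 - 63.7953*r^3 + 0.624499999999999*r^2 + 36.6501*r - 0.8358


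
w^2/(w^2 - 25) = w^2/(w^2 - 25)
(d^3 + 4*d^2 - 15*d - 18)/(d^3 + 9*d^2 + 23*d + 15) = (d^2 + 3*d - 18)/(d^2 + 8*d + 15)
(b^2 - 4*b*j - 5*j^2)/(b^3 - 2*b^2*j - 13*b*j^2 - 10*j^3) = 1/(b + 2*j)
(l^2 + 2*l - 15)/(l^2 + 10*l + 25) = (l - 3)/(l + 5)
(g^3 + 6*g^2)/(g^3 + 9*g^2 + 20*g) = g*(g + 6)/(g^2 + 9*g + 20)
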